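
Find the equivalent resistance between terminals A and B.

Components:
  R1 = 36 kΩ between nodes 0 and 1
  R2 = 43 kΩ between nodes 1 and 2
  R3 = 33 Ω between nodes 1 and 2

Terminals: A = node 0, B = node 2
Reduce the network between node 0 (A) and node 2 (B) by series/parallel combination:
  Rp1 = R2 ‖ R3 (parallel, both between nodes 1 and 2) = 1/(1/43000 + 1/33) = 32.97 Ω
  Rs1 = R1 + Rp1 (series, joined only at node 1) = 36000 + 32.97 = 36030 Ω
R_eq = 36.03 kΩ

Final answer: 36.03 kΩ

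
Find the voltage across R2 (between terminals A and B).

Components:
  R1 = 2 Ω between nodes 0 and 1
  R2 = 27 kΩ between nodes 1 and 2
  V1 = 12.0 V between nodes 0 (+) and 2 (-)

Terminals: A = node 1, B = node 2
R1 and R2 are in series across V1 (node 0 → node 1 → node 2), and the output A–B is taken across R2, so this is a voltage divider.
Series current: I = V1/(R1 + R2) = 12/(2 + 27000) = 12/27000 = 0.0004444 A
V_R2 = I × R2 = V1 × R2/(R1 + R2) = 12 × 27000/27000 = 12 V

Final answer: 12 V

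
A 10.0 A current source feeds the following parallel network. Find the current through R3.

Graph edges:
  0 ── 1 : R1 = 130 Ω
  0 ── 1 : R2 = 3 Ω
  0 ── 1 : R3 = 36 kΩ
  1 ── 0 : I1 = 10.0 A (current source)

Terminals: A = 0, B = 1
All resistors sit directly between nodes 0 and 1, so they are in parallel and share one voltage V; the full source current 10 A splits among them.
1/R_par = 1/130 + 1/3 + 1/36000 = 0.3411 S  =>  R_par = 2.932 Ω
V = I × R_par = 10 × 2.932 = 29.32 V
I_R3 = V/R3 = 29.32/36000 = 0.0008145 A

Final answer: 0.0008145 A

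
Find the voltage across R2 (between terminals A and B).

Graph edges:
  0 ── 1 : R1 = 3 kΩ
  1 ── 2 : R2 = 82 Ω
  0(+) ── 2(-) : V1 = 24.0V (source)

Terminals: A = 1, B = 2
R1 and R2 are in series across V1 (node 0 → node 1 → node 2), and the output A–B is taken across R2, so this is a voltage divider.
Series current: I = V1/(R1 + R2) = 24/(3000 + 82) = 24/3082 = 0.007787 A
V_R2 = I × R2 = V1 × R2/(R1 + R2) = 24 × 82/3082 = 0.6385 V

Final answer: 0.6385 V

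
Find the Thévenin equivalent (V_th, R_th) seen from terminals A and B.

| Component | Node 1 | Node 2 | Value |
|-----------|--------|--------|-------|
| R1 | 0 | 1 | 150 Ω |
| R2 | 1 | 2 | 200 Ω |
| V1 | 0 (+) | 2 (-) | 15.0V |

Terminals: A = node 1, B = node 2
Step 1 — V_th is the open-circuit voltage V_A - V_B (nothing connected across the terminals).
Nodal analysis, taking node 2 as the 0 V reference.
Source V1 fixes V_0 = 15 V.
KCL at each unknown node (sum of currents leaving = 0; resistances in Ω):
  Node 1: (V_1 - 15)/150 + (V_1 - 0)/200 = 0
Collecting terms: 0.01167 × V_1 = 0.1  =>  V_1 = 8.571 V
V_th = V_1 - V_2 = 8.571 - 0 = 8.571 V
Step 2 — R_th: zero the source — replace V1 by a short circuit (node 2 merges into node 0) — and find the resistance seen between A (node 1) and B (node 0).
Reduce the network between node 1 (A) and node 0 (B) by series/parallel combination:
  Rp1 = R1 ‖ R2 (parallel, both between nodes 0 and 1) = 1/(1/150 + 1/200) = 85.71 Ω
R_th = 85.71 Ω

Final answer: V_th = 8.571 V, R_th = 85.71 Ω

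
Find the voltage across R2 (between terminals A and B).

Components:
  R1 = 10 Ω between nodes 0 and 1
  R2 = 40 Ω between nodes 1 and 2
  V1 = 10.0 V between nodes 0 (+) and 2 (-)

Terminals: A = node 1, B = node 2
R1 and R2 are in series across V1 (node 0 → node 1 → node 2), and the output A–B is taken across R2, so this is a voltage divider.
Series current: I = V1/(R1 + R2) = 10/(10 + 40) = 10/50 = 0.2 A
V_R2 = I × R2 = V1 × R2/(R1 + R2) = 10 × 40/50 = 8 V

Final answer: 8 V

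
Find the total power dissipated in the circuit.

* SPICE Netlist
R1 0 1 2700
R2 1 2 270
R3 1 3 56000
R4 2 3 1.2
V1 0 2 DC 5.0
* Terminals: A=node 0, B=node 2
Nodal analysis, taking node 2 as the 0 V reference.
Source V1 fixes V_0 = 5 V.
KCL at each unknown node (sum of currents leaving = 0; resistances in Ω):
  Node 1: (V_1 - 5)/2700 + (V_1 - 0)/270 + (V_1 - V_3)/56000 = 0
  Node 3: (V_3 - V_1)/56000 + (V_3 - 0)/1.2 = 0
Collecting terms (coefficients in siemens):
  0.004092·V_1 - 0.00001786·V_3 = 0.001852
  0.8334·V_3 - 0.00001786·V_1 = 0
Determinant D = (0.004092)(0.8334) - (-0.00001786)(-0.00001786) = 0.00341
V_1 = [(0.001852)(0.8334) - (-0.00001786)(0)]/D = 0.4526 V
V_3 = [(0.004092)(0) - (0.001852)(-0.00001786)]/D = 0.000009698 V
Power in each resistor, P = (ΔV)²/R:
  P_R1 = (5 - 0.4526)²/2700 = 0.007659 W
  P_R2 = (0.4526 - 0)²/270 = 0.0007586 W
  P_R3 = (0.4526 - 0.000009698)²/56000 = 0.000003657 W
  P_R4 = (0 - 0.000009698)²/1.2 = 0.00000000007837 W
P_total = P_R1 + P_R2 + P_R3 + P_R4 = 0.008421 W

Final answer: 0.008421 W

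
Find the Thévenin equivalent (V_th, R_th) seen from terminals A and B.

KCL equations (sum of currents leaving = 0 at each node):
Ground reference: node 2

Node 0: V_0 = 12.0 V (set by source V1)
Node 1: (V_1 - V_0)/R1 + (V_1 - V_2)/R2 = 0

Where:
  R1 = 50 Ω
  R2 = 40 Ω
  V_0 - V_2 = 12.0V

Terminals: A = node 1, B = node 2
Step 1 — V_th is the open-circuit voltage V_A - V_B (nothing connected across the terminals).
Nodal analysis, taking node 2 as the 0 V reference.
Source V1 fixes V_0 = 12 V.
KCL at each unknown node (sum of currents leaving = 0; resistances in Ω):
  Node 1: (V_1 - 12)/50 + (V_1 - 0)/40 = 0
Collecting terms: 0.045 × V_1 = 0.24  =>  V_1 = 5.333 V
V_th = V_1 - V_2 = 5.333 - 0 = 5.333 V
Step 2 — R_th: zero the source — replace V1 by a short circuit (node 2 merges into node 0) — and find the resistance seen between A (node 1) and B (node 0).
Reduce the network between node 1 (A) and node 0 (B) by series/parallel combination:
  Rp1 = R1 ‖ R2 (parallel, both between nodes 0 and 1) = 1/(1/50 + 1/40) = 22.22 Ω
R_th = 22.22 Ω

Final answer: V_th = 5.333 V, R_th = 22.22 Ω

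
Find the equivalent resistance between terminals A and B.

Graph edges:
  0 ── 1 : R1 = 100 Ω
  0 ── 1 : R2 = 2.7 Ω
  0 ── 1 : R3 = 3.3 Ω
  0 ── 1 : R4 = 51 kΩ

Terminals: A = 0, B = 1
Reduce the network between node 0 (A) and node 1 (B) by series/parallel combination:
  Rp1 = R1 ‖ R2 ‖ R3 ‖ R4 (parallel, all between nodes 0 and 1) = 1/(1/100 + 1/2.7 + 1/3.3 + 1/51000) = 1.463 Ω
R_eq = 1.463 Ω

Final answer: 1.463 Ω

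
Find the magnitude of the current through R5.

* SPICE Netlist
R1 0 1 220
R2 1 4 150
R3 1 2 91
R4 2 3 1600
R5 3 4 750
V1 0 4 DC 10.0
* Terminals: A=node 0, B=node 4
Nodal analysis, taking node 4 as the 0 V reference.
Source V1 fixes V_0 = 10 V.
KCL at each unknown node (sum of currents leaving = 0; resistances in Ω):
  Node 1: (V_1 - 10)/220 + (V_1 - 0)/150 + (V_1 - V_2)/91 = 0
  Node 2: (V_2 - V_1)/91 + (V_2 - V_3)/1600 = 0
  Node 3: (V_3 - V_2)/1600 + (V_3 - 0)/750 = 0
Collecting terms (coefficients in siemens):
  0.0222·V_1 - 0.01099·V_2 = 0.04545
  0.01161·V_2 - 0.01099·V_1 - 0.000625·V_3 = 0
  0.001958·V_3 - 0.000625·V_2 = 0
Solving these 3 simultaneous equations (Gaussian elimination) gives:
  V_1 = 3.911 V, V_2 = 3.765 V, V_3 = 1.202 V
I_R5 = (V_3 - V_4)/R5 = (1.202 - 0)/750 = 0.001602 A
|I_R5| = 0.001602 A

Final answer: |I_R5| = 0.001602 A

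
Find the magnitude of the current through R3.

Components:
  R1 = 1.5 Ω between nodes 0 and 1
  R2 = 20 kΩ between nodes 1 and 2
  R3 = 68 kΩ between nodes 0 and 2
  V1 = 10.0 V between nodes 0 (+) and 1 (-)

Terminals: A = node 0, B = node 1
Nodal analysis, taking node 1 as the 0 V reference.
Source V1 fixes V_0 = 10 V.
KCL at each unknown node (sum of currents leaving = 0; resistances in Ω):
  Node 2: (V_2 - 0)/20000 + (V_2 - 10)/68000 = 0
Collecting terms: 0.00006471 × V_2 = 0.0001471  =>  V_2 = 2.273 V
I_R3 = (V_0 - V_2)/R3 = (10 - 2.273)/68000 = 0.0001136 A
|I_R3| = 0.0001136 A

Final answer: |I_R3| = 0.0001136 A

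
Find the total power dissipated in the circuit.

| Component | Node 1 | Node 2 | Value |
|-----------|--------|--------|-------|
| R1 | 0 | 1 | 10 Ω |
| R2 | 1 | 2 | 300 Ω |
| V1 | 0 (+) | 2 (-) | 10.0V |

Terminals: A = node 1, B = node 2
Nodal analysis, taking node 2 as the 0 V reference.
Source V1 fixes V_0 = 10 V.
KCL at each unknown node (sum of currents leaving = 0; resistances in Ω):
  Node 1: (V_1 - 10)/10 + (V_1 - 0)/300 = 0
Collecting terms: 0.1033 × V_1 = 1  =>  V_1 = 9.677 V
Power in each resistor, P = (ΔV)²/R:
  P_R1 = (10 - 9.677)²/10 = 0.01041 W
  P_R2 = (9.677 - 0)²/300 = 0.3122 W
P_total = P_R1 + P_R2 = 0.3226 W

Final answer: 0.3226 W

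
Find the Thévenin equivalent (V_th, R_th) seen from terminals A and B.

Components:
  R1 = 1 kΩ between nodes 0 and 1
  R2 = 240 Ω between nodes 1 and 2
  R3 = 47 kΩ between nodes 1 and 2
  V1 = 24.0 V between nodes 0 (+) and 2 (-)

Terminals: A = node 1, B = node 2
Step 1 — V_th is the open-circuit voltage V_A - V_B (nothing connected across the terminals).
Nodal analysis, taking node 2 as the 0 V reference.
Source V1 fixes V_0 = 24 V.
KCL at each unknown node (sum of currents leaving = 0; resistances in Ω):
  Node 1: (V_1 - 24)/1000 + (V_1 - 0)/240 + (V_1 - 0)/47000 = 0
Collecting terms: 0.005188 × V_1 = 0.024  =>  V_1 = 4.626 V
V_th = V_1 - V_2 = 4.626 - 0 = 4.626 V
Step 2 — R_th: zero the source — replace V1 by a short circuit (node 2 merges into node 0) — and find the resistance seen between A (node 1) and B (node 0).
Reduce the network between node 1 (A) and node 0 (B) by series/parallel combination:
  Rp1 = R1 ‖ R2 ‖ R3 (parallel, all between nodes 0 and 1) = 1/(1/1000 + 1/240 + 1/47000) = 192.8 Ω
R_th = 192.8 Ω

Final answer: V_th = 4.626 V, R_th = 192.8 Ω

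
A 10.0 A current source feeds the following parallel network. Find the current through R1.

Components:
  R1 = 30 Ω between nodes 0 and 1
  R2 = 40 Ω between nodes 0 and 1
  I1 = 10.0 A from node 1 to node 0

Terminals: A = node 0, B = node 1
All resistors sit directly between nodes 0 and 1, so they are in parallel and share one voltage V; the full source current 10 A splits among them.
1/R_par = 1/30 + 1/40 = 0.05833 S  =>  R_par = 17.14 Ω
V = I × R_par = 10 × 17.14 = 171.4 V
I_R1 = V/R1 = 171.4/30 = 5.714 A

Final answer: 5.714 A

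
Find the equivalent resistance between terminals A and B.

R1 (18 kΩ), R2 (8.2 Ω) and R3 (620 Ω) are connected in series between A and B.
Reduce the network between node 0 (A) and node 3 (B) by series/parallel combination:
  Rs1 = R1 + R2 (series, joined only at node 1) = 18000 + 8.2 = 18010 Ω
  Rs2 = R3 + Rs1 (series, joined only at node 2) = 620 + 18010 = 18630 Ω
R_eq = 18.63 kΩ

Final answer: 18.63 kΩ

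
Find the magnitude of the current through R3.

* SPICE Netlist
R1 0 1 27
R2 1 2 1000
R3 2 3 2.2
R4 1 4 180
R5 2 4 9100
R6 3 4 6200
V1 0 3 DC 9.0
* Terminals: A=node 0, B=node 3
Nodal analysis, taking node 3 as the 0 V reference.
Source V1 fixes V_0 = 9 V.
KCL at each unknown node (sum of currents leaving = 0; resistances in Ω):
  Node 1: (V_1 - 9)/27 + (V_1 - V_2)/1000 + (V_1 - V_4)/180 = 0
  Node 2: (V_2 - V_1)/1000 + (V_2 - 0)/2.2 + (V_2 - V_4)/9100 = 0
  Node 4: (V_4 - V_1)/180 + (V_4 - V_2)/9100 + (V_4 - 0)/6200 = 0
Collecting terms (coefficients in siemens):
  0.04359·V_1 - 0.001·V_2 - 0.005556·V_4 = 0.3333
  0.4557·V_2 - 0.001·V_1 - 0.0001099·V_4 = 0
  0.005827·V_4 - 0.005556·V_1 - 0.0001099·V_2 = 0
Solving these 3 simultaneous equations (Gaussian elimination) gives:
  V_1 = 8.705 V, V_2 = 0.02111 V, V_4 = 8.3 V
I_R3 = (V_2 - V_3)/R3 = (0.02111 - 0)/2.2 = 0.009594 A
|I_R3| = 0.009594 A

Final answer: |I_R3| = 0.009594 A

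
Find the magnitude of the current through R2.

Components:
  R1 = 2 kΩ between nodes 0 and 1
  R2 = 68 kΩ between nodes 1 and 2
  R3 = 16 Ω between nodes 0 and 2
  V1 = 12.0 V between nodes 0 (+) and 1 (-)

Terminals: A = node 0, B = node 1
Nodal analysis, taking node 1 as the 0 V reference.
Source V1 fixes V_0 = 12 V.
KCL at each unknown node (sum of currents leaving = 0; resistances in Ω):
  Node 2: (V_2 - 0)/68000 + (V_2 - 12)/16 = 0
Collecting terms: 0.06251 × V_2 = 0.75  =>  V_2 = 12 V
I_R2 = (V_1 - V_2)/R2 = (0 - 12)/68000 = -0.0001764 A
|I_R2| = 0.0001764 A

Final answer: |I_R2| = 0.0001764 A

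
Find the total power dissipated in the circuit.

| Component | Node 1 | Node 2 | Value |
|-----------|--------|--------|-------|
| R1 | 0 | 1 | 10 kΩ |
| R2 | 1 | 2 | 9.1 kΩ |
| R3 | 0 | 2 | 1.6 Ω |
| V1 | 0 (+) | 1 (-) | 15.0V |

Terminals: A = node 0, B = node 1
Nodal analysis, taking node 1 as the 0 V reference.
Source V1 fixes V_0 = 15 V.
KCL at each unknown node (sum of currents leaving = 0; resistances in Ω):
  Node 2: (V_2 - 0)/9100 + (V_2 - 15)/1.6 = 0
Collecting terms: 0.6251 × V_2 = 9.375  =>  V_2 = 15 V
Power in each resistor, P = (ΔV)²/R:
  P_R1 = (15 - 0)²/10000 = 0.0225 W
  P_R2 = (0 - 15)²/9100 = 0.02472 W
  P_R3 = (15 - 15)²/1.6 = 0.000004346 W
P_total = P_R1 + P_R2 + P_R3 = 0.04722 W

Final answer: 0.04722 W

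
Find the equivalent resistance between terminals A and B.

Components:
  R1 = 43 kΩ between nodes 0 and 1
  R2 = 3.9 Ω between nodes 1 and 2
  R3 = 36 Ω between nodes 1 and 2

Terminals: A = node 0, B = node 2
Reduce the network between node 0 (A) and node 2 (B) by series/parallel combination:
  Rp1 = R2 ‖ R3 (parallel, both between nodes 1 and 2) = 1/(1/3.9 + 1/36) = 3.519 Ω
  Rs1 = R1 + Rp1 (series, joined only at node 1) = 43000 + 3.519 = 43000 Ω
R_eq = 43 kΩ

Final answer: 43 kΩ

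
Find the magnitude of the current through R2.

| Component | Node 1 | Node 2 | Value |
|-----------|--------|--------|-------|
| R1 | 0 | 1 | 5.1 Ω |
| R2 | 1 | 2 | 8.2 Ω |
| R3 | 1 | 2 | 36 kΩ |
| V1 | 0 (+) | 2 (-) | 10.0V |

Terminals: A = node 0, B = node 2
Nodal analysis, taking node 2 as the 0 V reference.
Source V1 fixes V_0 = 10 V.
KCL at each unknown node (sum of currents leaving = 0; resistances in Ω):
  Node 1: (V_1 - 10)/5.1 + (V_1 - 0)/8.2 + (V_1 - 0)/36000 = 0
Collecting terms: 0.3181 × V_1 = 1.961  =>  V_1 = 6.165 V
I_R2 = (V_1 - V_2)/R2 = (6.165 - 0)/8.2 = 0.7518 A
|I_R2| = 0.7518 A

Final answer: |I_R2| = 0.7518 A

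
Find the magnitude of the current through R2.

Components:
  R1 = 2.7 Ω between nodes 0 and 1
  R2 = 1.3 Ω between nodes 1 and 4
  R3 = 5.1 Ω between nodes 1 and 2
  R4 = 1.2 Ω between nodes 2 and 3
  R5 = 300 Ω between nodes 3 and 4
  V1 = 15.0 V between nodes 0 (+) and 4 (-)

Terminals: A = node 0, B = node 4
Nodal analysis, taking node 4 as the 0 V reference.
Source V1 fixes V_0 = 15 V.
KCL at each unknown node (sum of currents leaving = 0; resistances in Ω):
  Node 1: (V_1 - 15)/2.7 + (V_1 - 0)/1.3 + (V_1 - V_2)/5.1 = 0
  Node 2: (V_2 - V_1)/5.1 + (V_2 - V_3)/1.2 = 0
  Node 3: (V_3 - V_2)/1.2 + (V_3 - 0)/300 = 0
Collecting terms (coefficients in siemens):
  1.336·V_1 - 0.1961·V_2 = 5.556
  1.029·V_2 - 0.1961·V_1 - 0.8333·V_3 = 0
  0.8367·V_3 - 0.8333·V_2 = 0
Solving these 3 simultaneous equations (Gaussian elimination) gives:
  V_1 = 4.861 V, V_2 = 4.78 V, V_3 = 4.761 V
I_R2 = (V_1 - V_4)/R2 = (4.861 - 0)/1.3 = 3.739 A
|I_R2| = 3.739 A

Final answer: |I_R2| = 3.739 A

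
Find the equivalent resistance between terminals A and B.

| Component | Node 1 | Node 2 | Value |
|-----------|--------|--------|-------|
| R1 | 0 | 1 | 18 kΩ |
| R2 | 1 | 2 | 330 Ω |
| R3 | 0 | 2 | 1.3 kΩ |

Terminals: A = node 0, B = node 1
Reduce the network between node 0 (A) and node 1 (B) by series/parallel combination:
  Rs1 = R3 + R2 (series, joined only at node 2) = 1300 + 330 = 1630 Ω
  Rp1 = R1 ‖ Rs1 (parallel, both between nodes 0 and 1) = 1/(1/18000 + 1/1630) = 1495 Ω
R_eq = 1.495 kΩ

Final answer: 1.495 kΩ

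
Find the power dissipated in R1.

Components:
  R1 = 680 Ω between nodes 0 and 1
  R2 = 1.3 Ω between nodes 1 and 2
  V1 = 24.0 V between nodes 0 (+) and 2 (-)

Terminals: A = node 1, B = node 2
Nodal analysis, taking node 2 as the 0 V reference.
Source V1 fixes V_0 = 24 V.
KCL at each unknown node (sum of currents leaving = 0; resistances in Ω):
  Node 1: (V_1 - 24)/680 + (V_1 - 0)/1.3 = 0
Collecting terms: 0.7707 × V_1 = 0.03529  =>  V_1 = 0.04579 V
I_R1 = (V_0 - V_1)/R1 = (24 - 0.04579)/680 = 0.03523 A
P_R1 = I_R1² × R1 = (0.03523)² × 680 = 0.8438 W

Final answer: 0.8438 W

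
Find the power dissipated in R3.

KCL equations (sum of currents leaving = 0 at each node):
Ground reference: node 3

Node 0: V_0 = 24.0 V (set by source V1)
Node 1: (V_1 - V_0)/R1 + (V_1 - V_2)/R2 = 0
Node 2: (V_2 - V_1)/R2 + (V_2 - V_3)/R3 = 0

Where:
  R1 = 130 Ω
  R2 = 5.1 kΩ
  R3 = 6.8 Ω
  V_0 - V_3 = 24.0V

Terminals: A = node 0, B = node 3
Nodal analysis, taking node 3 as the 0 V reference.
Source V1 fixes V_0 = 24 V.
KCL at each unknown node (sum of currents leaving = 0; resistances in Ω):
  Node 1: (V_1 - 24)/130 + (V_1 - V_2)/5100 = 0
  Node 2: (V_2 - V_1)/5100 + (V_2 - 0)/6.8 = 0
Collecting terms (coefficients in siemens):
  0.007888·V_1 - 0.0001961·V_2 = 0.1846
  0.1473·V_2 - 0.0001961·V_1 = 0
Determinant D = (0.007888)(0.1473) - (-0.0001961)(-0.0001961) = 0.001162
V_1 = [(0.1846)(0.1473) - (-0.0001961)(0)]/D = 23.4 V
V_2 = [(0.007888)(0) - (0.1846)(-0.0001961)]/D = 0.03116 V
I_R3 = (V_2 - V_3)/R3 = (0.03116 - 0)/6.8 = 0.004583 A
P_R3 = I_R3² × R3 = (0.004583)² × 6.8 = 0.0001428 W

Final answer: 0.0001428 W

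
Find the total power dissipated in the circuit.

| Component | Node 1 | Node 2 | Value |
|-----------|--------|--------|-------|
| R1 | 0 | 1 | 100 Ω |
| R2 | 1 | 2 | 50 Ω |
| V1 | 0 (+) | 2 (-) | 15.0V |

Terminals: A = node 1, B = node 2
Nodal analysis, taking node 2 as the 0 V reference.
Source V1 fixes V_0 = 15 V.
KCL at each unknown node (sum of currents leaving = 0; resistances in Ω):
  Node 1: (V_1 - 15)/100 + (V_1 - 0)/50 = 0
Collecting terms: 0.03 × V_1 = 0.15  =>  V_1 = 5 V
Power in each resistor, P = (ΔV)²/R:
  P_R1 = (15 - 5)²/100 = 1 W
  P_R2 = (5 - 0)²/50 = 0.5 W
P_total = P_R1 + P_R2 = 1.5 W

Final answer: 1.5 W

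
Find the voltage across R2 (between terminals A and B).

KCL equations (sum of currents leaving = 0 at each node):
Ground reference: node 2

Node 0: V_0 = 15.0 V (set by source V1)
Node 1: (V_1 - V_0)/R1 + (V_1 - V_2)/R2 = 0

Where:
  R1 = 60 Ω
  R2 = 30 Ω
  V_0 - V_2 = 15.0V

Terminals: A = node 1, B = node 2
R1 and R2 are in series across V1 (node 0 → node 1 → node 2), and the output A–B is taken across R2, so this is a voltage divider.
Series current: I = V1/(R1 + R2) = 15/(60 + 30) = 15/90 = 0.1667 A
V_R2 = I × R2 = V1 × R2/(R1 + R2) = 15 × 30/90 = 5 V

Final answer: 5 V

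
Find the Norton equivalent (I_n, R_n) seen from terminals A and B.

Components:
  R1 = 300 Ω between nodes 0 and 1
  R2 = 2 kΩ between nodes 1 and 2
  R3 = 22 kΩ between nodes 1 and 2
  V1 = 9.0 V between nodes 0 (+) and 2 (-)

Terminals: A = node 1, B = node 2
Find the Thévenin equivalent first; then I_n = V_th/R_th and R_n = R_th.
Step 1 — V_th is the open-circuit voltage V_A - V_B (nothing connected across the terminals).
Nodal analysis, taking node 2 as the 0 V reference.
Source V1 fixes V_0 = 9 V.
KCL at each unknown node (sum of currents leaving = 0; resistances in Ω):
  Node 1: (V_1 - 9)/300 + (V_1 - 0)/2000 + (V_1 - 0)/22000 = 0
Collecting terms: 0.003879 × V_1 = 0.03  =>  V_1 = 7.734 V
V_th = V_1 - V_2 = 7.734 - 0 = 7.734 V
Step 2 — R_th: zero the source — replace V1 by a short circuit (node 2 merges into node 0) — and find the resistance seen between A (node 1) and B (node 0).
Reduce the network between node 1 (A) and node 0 (B) by series/parallel combination:
  Rp1 = R1 ‖ R2 ‖ R3 (parallel, all between nodes 0 and 1) = 1/(1/300 + 1/2000 + 1/22000) = 257.8 Ω
R_th = 257.8 Ω
I_n = V_th/R_th = 7.734/257.8 = 0.03 A, and R_n = R_th = 257.8 Ω

Final answer: I_n = 0.03 A, R_n = 257.8 Ω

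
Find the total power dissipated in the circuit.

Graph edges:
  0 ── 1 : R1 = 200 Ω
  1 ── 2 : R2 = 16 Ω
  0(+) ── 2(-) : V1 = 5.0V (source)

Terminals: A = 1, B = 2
Nodal analysis, taking node 2 as the 0 V reference.
Source V1 fixes V_0 = 5 V.
KCL at each unknown node (sum of currents leaving = 0; resistances in Ω):
  Node 1: (V_1 - 5)/200 + (V_1 - 0)/16 = 0
Collecting terms: 0.0675 × V_1 = 0.025  =>  V_1 = 0.3704 V
Power in each resistor, P = (ΔV)²/R:
  P_R1 = (5 - 0.3704)²/200 = 0.1072 W
  P_R2 = (0.3704 - 0)²/16 = 0.008573 W
P_total = P_R1 + P_R2 = 0.1157 W

Final answer: 0.1157 W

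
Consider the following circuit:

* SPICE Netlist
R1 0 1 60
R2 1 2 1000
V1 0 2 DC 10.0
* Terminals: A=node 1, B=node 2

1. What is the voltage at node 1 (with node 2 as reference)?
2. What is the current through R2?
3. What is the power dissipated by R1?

Nodal analysis, taking node 2 as the 0 V reference.
Source V1 fixes V_0 = 10 V.
KCL at each unknown node (sum of currents leaving = 0; resistances in Ω):
  Node 1: (V_1 - 10)/60 + (V_1 - 0)/1000 = 0
Collecting terms: 0.01767 × V_1 = 0.1667  =>  V_1 = 9.434 V
Part 1:
  Read off the nodal solution: V_1 = 9.434 V
Part 2:
  I_R2 = (V_1 - V_2)/R2 = (9.434 - 0)/1000 = 0.009434 A
  Magnitude: I_R2 = 0.009434 A
Part 3:
  I_R1 = (V_0 - V_1)/R1 = (10 - 9.434)/60 = 0.009434 A
  P_R1 = I_R1² × R1 = (0.009434)² × 60 = 0.00534 W

Final answers:
1. V_1 = 9.434 V
2. I_R2 = 0.009434 A
3. P_R1 = 0.00534 W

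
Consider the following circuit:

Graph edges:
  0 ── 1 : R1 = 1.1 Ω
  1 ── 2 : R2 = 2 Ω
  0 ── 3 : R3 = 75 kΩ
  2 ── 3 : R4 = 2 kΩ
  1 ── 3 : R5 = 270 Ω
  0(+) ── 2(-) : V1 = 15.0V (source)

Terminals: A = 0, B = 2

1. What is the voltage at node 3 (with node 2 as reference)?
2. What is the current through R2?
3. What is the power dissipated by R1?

Nodal analysis, taking node 2 as the 0 V reference.
Source V1 fixes V_0 = 15 V.
KCL at each unknown node (sum of currents leaving = 0; resistances in Ω):
  Node 1: (V_1 - 15)/1.1 + (V_1 - 0)/2 + (V_1 - V_3)/270 = 0
  Node 3: (V_3 - 15)/75000 + (V_3 - 0)/2000 + (V_3 - V_1)/270 = 0
Collecting terms (coefficients in siemens):
  1.413·V_1 - 0.003704·V_3 = 13.64
  0.004217·V_3 - 0.003704·V_1 = 0.0002
Determinant D = (1.413)(0.004217) - (-0.003704)(-0.003704) = 0.005944
V_1 = [(13.64)(0.004217) - (-0.003704)(0.0002)]/D = 9.674 V
V_3 = [(1.413)(0.0002) - (13.64)(-0.003704)]/D = 8.544 V
Part 1:
  Read off the nodal solution: V_3 = 8.544 V
Part 2:
  I_R2 = (V_1 - V_2)/R2 = (9.674 - 0)/2 = 4.837 A
  Magnitude: I_R2 = 4.837 A
Part 3:
  I_R1 = (V_0 - V_1)/R1 = (15 - 9.674)/1.1 = 4.841 A
  P_R1 = I_R1² × R1 = (4.841)² × 1.1 = 25.78 W

Final answers:
1. V_3 = 8.544 V
2. I_R2 = 4.837 A
3. P_R1 = 25.78 W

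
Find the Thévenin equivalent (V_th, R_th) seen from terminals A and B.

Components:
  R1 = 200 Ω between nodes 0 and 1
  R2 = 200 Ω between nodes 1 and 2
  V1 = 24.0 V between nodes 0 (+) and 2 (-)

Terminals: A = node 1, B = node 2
Step 1 — V_th is the open-circuit voltage V_A - V_B (nothing connected across the terminals).
Nodal analysis, taking node 2 as the 0 V reference.
Source V1 fixes V_0 = 24 V.
KCL at each unknown node (sum of currents leaving = 0; resistances in Ω):
  Node 1: (V_1 - 24)/200 + (V_1 - 0)/200 = 0
Collecting terms: 0.01 × V_1 = 0.12  =>  V_1 = 12 V
V_th = V_1 - V_2 = 12 - 0 = 12 V
Step 2 — R_th: zero the source — replace V1 by a short circuit (node 2 merges into node 0) — and find the resistance seen between A (node 1) and B (node 0).
Reduce the network between node 1 (A) and node 0 (B) by series/parallel combination:
  Rp1 = R1 ‖ R2 (parallel, both between nodes 0 and 1) = 1/(1/200 + 1/200) = 100 Ω
R_th = 100 Ω

Final answer: V_th = 12 V, R_th = 100 Ω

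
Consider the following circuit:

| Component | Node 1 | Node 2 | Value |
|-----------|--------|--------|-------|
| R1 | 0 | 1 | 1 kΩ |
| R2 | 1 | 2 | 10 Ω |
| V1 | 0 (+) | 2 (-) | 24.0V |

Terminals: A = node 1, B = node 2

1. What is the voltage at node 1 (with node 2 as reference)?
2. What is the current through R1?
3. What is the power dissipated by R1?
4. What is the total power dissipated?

Nodal analysis, taking node 2 as the 0 V reference.
Source V1 fixes V_0 = 24 V.
KCL at each unknown node (sum of currents leaving = 0; resistances in Ω):
  Node 1: (V_1 - 24)/1000 + (V_1 - 0)/10 = 0
Collecting terms: 0.101 × V_1 = 0.024  =>  V_1 = 0.2376 V
Part 1:
  Read off the nodal solution: V_1 = 0.2376 V
Part 2:
  I_R1 = (V_0 - V_1)/R1 = (24 - 0.2376)/1000 = 0.02376 A
  Magnitude: I_R1 = 0.02376 A
Part 3:
  I_R1 = (V_0 - V_1)/R1 = (24 - 0.2376)/1000 = 0.02376 A
  P_R1 = I_R1² × R1 = (0.02376)² × 1000 = 0.5647 W
Part 4:
  Power in each resistor, P = (ΔV)²/R:
    P_R1 = (24 - 0.2376)²/1000 = 0.5647 W
    P_R2 = (0.2376 - 0)²/10 = 0.005647 W
  P_total = P_R1 + P_R2 = 0.5703 W

Final answers:
1. V_1 = 0.2376 V
2. I_R1 = 0.02376 A
3. P_R1 = 0.5647 W
4. P_total = 0.5703 W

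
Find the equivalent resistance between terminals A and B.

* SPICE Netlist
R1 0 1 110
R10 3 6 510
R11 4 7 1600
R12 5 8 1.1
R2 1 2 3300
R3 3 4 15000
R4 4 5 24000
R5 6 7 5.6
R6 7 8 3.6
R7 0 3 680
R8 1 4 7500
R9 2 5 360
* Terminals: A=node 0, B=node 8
The network is not a plain series/parallel combination. Inject a 1 A test current into terminal A (node 0) and return it from terminal B (node 8); then R_eq = V_A / (1 A).
Nodal analysis, taking node 8 as the 0 V reference.
Current source I_test pushes 1 A into node 0 and draws it out of node 8.
KCL at each unknown node (sum of currents leaving = 0; resistances in Ω):
  Node 0: (V_0 - V_1)/110 + (V_0 - V_3)/680 - 1 = 0
  Node 1: (V_1 - V_0)/110 + (V_1 - V_2)/3300 + (V_1 - V_4)/7500 = 0
  Node 2: (V_2 - V_1)/3300 + (V_2 - V_5)/360 = 0
  Node 3: (V_3 - V_0)/680 + (V_3 - V_4)/15000 + (V_3 - V_6)/510 = 0
  Node 4: (V_4 - V_1)/7500 + (V_4 - V_3)/15000 + (V_4 - V_5)/24000 + (V_4 - V_7)/1600 = 0
  Node 5: (V_5 - V_2)/360 + (V_5 - V_4)/24000 + (V_5 - 0)/1.1 = 0
  Node 6: (V_6 - V_3)/510 + (V_6 - V_7)/5.6 = 0
  Node 7: (V_7 - V_4)/1600 + (V_7 - V_6)/5.6 + (V_7 - 0)/3.6 = 0
Collecting terms (coefficients in siemens):
  0.01056·V_0 - 0.009091·V_1 - 0.001471·V_3 = 1
  0.009527·V_1 - 0.009091·V_0 - 0.000303·V_2 - 0.0001333·V_4 = 0
  0.003081·V_2 - 0.000303·V_1 - 0.002778·V_5 = 0
  0.003498·V_3 - 0.001471·V_0 - 0.00006667·V_4 - 0.001961·V_6 = 0
  0.0008667·V_4 - 0.0001333·V_1 - 0.00006667·V_3 - 0.00004167·V_5 - 0.000625·V_7 = 0
  0.9119·V_5 - 0.002778·V_2 - 0.00004167·V_4 = 0
  0.1805·V_6 - 0.001961·V_3 - 0.1786·V_7 = 0
  0.457·V_7 - 0.000625·V_4 - 0.1786·V_6 = 0
Solving these 8 simultaneous equations (Gaussian elimination) gives:
  V_0 = 828.9 V, V_1 = 795.6 V, V_2 = 78.48 V, V_3 = 355.1 V
  V_4 = 151.7 V, V_5 = 0.246 V, V_6 = 6.621 V, V_7 = 2.795 V
R_eq = V_0 / 1 A = 828.9 Ω

Final answer: 828.9 Ω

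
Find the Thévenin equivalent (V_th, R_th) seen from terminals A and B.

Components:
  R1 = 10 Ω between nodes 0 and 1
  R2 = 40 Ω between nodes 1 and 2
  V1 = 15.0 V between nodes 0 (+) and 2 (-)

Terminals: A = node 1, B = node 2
Step 1 — V_th is the open-circuit voltage V_A - V_B (nothing connected across the terminals).
Nodal analysis, taking node 2 as the 0 V reference.
Source V1 fixes V_0 = 15 V.
KCL at each unknown node (sum of currents leaving = 0; resistances in Ω):
  Node 1: (V_1 - 15)/10 + (V_1 - 0)/40 = 0
Collecting terms: 0.125 × V_1 = 1.5  =>  V_1 = 12 V
V_th = V_1 - V_2 = 12 - 0 = 12 V
Step 2 — R_th: zero the source — replace V1 by a short circuit (node 2 merges into node 0) — and find the resistance seen between A (node 1) and B (node 0).
Reduce the network between node 1 (A) and node 0 (B) by series/parallel combination:
  Rp1 = R1 ‖ R2 (parallel, both between nodes 0 and 1) = 1/(1/10 + 1/40) = 8 Ω
R_th = 8 Ω

Final answer: V_th = 12 V, R_th = 8 Ω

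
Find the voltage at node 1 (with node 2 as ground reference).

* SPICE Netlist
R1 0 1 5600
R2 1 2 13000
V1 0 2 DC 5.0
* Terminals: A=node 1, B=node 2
Nodal analysis, taking node 2 as the 0 V reference.
Source V1 fixes V_0 = 5 V.
KCL at each unknown node (sum of currents leaving = 0; resistances in Ω):
  Node 1: (V_1 - 5)/5600 + (V_1 - 0)/13000 = 0
Collecting terms: 0.0002555 × V_1 = 0.0008929  =>  V_1 = 3.495 V
The requested potential is V_1 = 3.495 V.

Final answer: V_1 = 3.495 V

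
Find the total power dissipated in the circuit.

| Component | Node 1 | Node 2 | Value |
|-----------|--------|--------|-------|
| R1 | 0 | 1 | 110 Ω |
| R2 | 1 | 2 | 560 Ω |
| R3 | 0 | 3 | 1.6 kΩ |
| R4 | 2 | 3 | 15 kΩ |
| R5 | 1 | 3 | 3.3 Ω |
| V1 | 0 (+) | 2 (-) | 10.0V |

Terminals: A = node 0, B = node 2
Nodal analysis, taking node 2 as the 0 V reference.
Source V1 fixes V_0 = 10 V.
KCL at each unknown node (sum of currents leaving = 0; resistances in Ω):
  Node 1: (V_1 - 10)/110 + (V_1 - 0)/560 + (V_1 - V_3)/3.3 = 0
  Node 3: (V_3 - 10)/1600 + (V_3 - 0)/15000 + (V_3 - V_1)/3.3 = 0
Collecting terms (coefficients in siemens):
  0.3139·V_1 - 0.303·V_3 = 0.09091
  0.3037·V_3 - 0.303·V_1 = 0.00625
Determinant D = (0.3139)(0.3037) - (-0.303)(-0.303) = 0.003513
V_1 = [(0.09091)(0.3037) - (-0.303)(0.00625)]/D = 8.399 V
V_3 = [(0.3139)(0.00625) - (0.09091)(-0.303)]/D = 8.4 V
Power in each resistor, P = (ΔV)²/R:
  P_R1 = (10 - 8.399)²/110 = 0.02331 W
  P_R2 = (8.399 - 0)²/560 = 0.126 W
  P_R3 = (10 - 8.4)²/1600 = 0.0016 W
  P_R4 = (0 - 8.4)²/15000 = 0.004704 W
  P_R5 = (8.399 - 8.4)²/3.3 = 0.0000006387 W
P_total = P_R1 + P_R2 + P_R3 + P_R4 + P_R5 = 0.1556 W

Final answer: 0.1556 W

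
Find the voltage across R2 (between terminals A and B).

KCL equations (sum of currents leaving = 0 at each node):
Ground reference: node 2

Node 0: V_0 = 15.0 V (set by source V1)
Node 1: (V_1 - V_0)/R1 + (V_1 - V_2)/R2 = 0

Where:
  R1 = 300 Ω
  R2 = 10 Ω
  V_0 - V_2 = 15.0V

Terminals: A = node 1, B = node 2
R1 and R2 are in series across V1 (node 0 → node 1 → node 2), and the output A–B is taken across R2, so this is a voltage divider.
Series current: I = V1/(R1 + R2) = 15/(300 + 10) = 15/310 = 0.04839 A
V_R2 = I × R2 = V1 × R2/(R1 + R2) = 15 × 10/310 = 0.4839 V

Final answer: 0.4839 V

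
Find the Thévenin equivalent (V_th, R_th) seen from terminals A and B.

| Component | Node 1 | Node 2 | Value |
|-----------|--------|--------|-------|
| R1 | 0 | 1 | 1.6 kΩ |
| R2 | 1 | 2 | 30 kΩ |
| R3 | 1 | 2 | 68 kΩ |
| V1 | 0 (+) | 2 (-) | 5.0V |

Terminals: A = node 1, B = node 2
Step 1 — V_th is the open-circuit voltage V_A - V_B (nothing connected across the terminals).
Nodal analysis, taking node 2 as the 0 V reference.
Source V1 fixes V_0 = 5 V.
KCL at each unknown node (sum of currents leaving = 0; resistances in Ω):
  Node 1: (V_1 - 5)/1600 + (V_1 - 0)/30000 + (V_1 - 0)/68000 = 0
Collecting terms: 0.000673 × V_1 = 0.003125  =>  V_1 = 4.643 V
V_th = V_1 - V_2 = 4.643 - 0 = 4.643 V
Step 2 — R_th: zero the source — replace V1 by a short circuit (node 2 merges into node 0) — and find the resistance seen between A (node 1) and B (node 0).
Reduce the network between node 1 (A) and node 0 (B) by series/parallel combination:
  Rp1 = R1 ‖ R2 ‖ R3 (parallel, all between nodes 0 and 1) = 1/(1/1600 + 1/30000 + 1/68000) = 1486 Ω
R_th = 1.486 kΩ

Final answer: V_th = 4.643 V, R_th = 1.486 kΩ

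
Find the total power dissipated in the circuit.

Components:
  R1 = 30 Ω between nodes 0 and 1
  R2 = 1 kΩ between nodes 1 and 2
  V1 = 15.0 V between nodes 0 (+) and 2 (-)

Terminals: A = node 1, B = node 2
Nodal analysis, taking node 2 as the 0 V reference.
Source V1 fixes V_0 = 15 V.
KCL at each unknown node (sum of currents leaving = 0; resistances in Ω):
  Node 1: (V_1 - 15)/30 + (V_1 - 0)/1000 = 0
Collecting terms: 0.03433 × V_1 = 0.5  =>  V_1 = 14.56 V
Power in each resistor, P = (ΔV)²/R:
  P_R1 = (15 - 14.56)²/30 = 0.006363 W
  P_R2 = (14.56 - 0)²/1000 = 0.2121 W
P_total = P_R1 + P_R2 = 0.2184 W

Final answer: 0.2184 W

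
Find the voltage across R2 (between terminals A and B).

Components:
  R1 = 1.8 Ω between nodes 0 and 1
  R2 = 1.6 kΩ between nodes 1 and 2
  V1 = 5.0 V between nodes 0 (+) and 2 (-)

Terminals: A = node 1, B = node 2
R1 and R2 are in series across V1 (node 0 → node 1 → node 2), and the output A–B is taken across R2, so this is a voltage divider.
Series current: I = V1/(R1 + R2) = 5/(1.8 + 1600) = 5/1602 = 0.003121 A
V_R2 = I × R2 = V1 × R2/(R1 + R2) = 5 × 1600/1602 = 4.994 V

Final answer: 4.994 V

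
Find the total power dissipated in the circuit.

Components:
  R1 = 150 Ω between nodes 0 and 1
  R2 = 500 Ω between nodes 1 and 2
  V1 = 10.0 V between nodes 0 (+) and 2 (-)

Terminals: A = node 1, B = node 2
Nodal analysis, taking node 2 as the 0 V reference.
Source V1 fixes V_0 = 10 V.
KCL at each unknown node (sum of currents leaving = 0; resistances in Ω):
  Node 1: (V_1 - 10)/150 + (V_1 - 0)/500 = 0
Collecting terms: 0.008667 × V_1 = 0.06667  =>  V_1 = 7.692 V
Power in each resistor, P = (ΔV)²/R:
  P_R1 = (10 - 7.692)²/150 = 0.0355 W
  P_R2 = (7.692 - 0)²/500 = 0.1183 W
P_total = P_R1 + P_R2 = 0.1538 W

Final answer: 0.1538 W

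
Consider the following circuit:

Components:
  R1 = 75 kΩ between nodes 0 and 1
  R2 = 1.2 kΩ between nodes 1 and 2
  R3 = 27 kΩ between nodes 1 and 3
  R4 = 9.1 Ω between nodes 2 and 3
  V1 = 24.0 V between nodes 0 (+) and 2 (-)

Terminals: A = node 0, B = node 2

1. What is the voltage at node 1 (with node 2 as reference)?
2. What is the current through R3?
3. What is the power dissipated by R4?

Nodal analysis, taking node 2 as the 0 V reference.
Source V1 fixes V_0 = 24 V.
KCL at each unknown node (sum of currents leaving = 0; resistances in Ω):
  Node 1: (V_1 - 24)/75000 + (V_1 - 0)/1200 + (V_1 - V_3)/27000 = 0
  Node 3: (V_3 - V_1)/27000 + (V_3 - 0)/9.1 = 0
Collecting terms (coefficients in siemens):
  0.0008837·V_1 - 0.00003704·V_3 = 0.00032
  0.1099·V_3 - 0.00003704·V_1 = 0
Determinant D = (0.0008837)(0.1099) - (-0.00003704)(-0.00003704) = 0.00009714
V_1 = [(0.00032)(0.1099) - (-0.00003704)(0)]/D = 0.3621 V
V_3 = [(0.0008837)(0) - (0.00032)(-0.00003704)]/D = 0.000122 V
Part 1:
  Read off the nodal solution: V_1 = 0.3621 V
Part 2:
  I_R3 = (V_1 - V_3)/R3 = (0.3621 - 0.000122)/27000 = 0.00001341 A
  Magnitude: I_R3 = 0.00001341 A
Part 3:
  I_R4 = (V_2 - V_3)/R4 = (0 - 0.000122)/9.1 = -0.00001341 A
  P_R4 = I_R4² × R4 = (-0.00001341)² × 9.1 = 0.000000001636 W

Final answers:
1. V_1 = 0.3621 V
2. I_R3 = 1.341e-05 A
3. P_R4 = 1.636e-09 W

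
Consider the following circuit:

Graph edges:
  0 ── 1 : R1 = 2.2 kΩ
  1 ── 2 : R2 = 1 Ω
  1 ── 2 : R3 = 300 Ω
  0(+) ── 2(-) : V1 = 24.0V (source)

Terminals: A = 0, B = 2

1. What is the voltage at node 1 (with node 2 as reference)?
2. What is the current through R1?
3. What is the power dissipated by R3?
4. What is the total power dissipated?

Nodal analysis, taking node 2 as the 0 V reference.
Source V1 fixes V_0 = 24 V.
KCL at each unknown node (sum of currents leaving = 0; resistances in Ω):
  Node 1: (V_1 - 24)/2200 + (V_1 - 0)/1 + (V_1 - 0)/300 = 0
Collecting terms: 1.004 × V_1 = 0.01091  =>  V_1 = 0.01087 V
Part 1:
  Read off the nodal solution: V_1 = 0.01087 V
Part 2:
  I_R1 = (V_0 - V_1)/R1 = (24 - 0.01087)/2200 = 0.0109 A
  Magnitude: I_R1 = 0.0109 A
Part 3:
  I_R3 = (V_1 - V_2)/R3 = (0.01087 - 0)/300 = 0.00003623 A
  P_R3 = I_R3² × R3 = (0.00003623)² × 300 = 0.0000003937 W
Part 4:
  Power in each resistor, P = (ΔV)²/R:
    P_R1 = (24 - 0.01087)²/2200 = 0.2616 W
    P_R2 = (0.01087 - 0)²/1 = 0.0001181 W
    P_R3 = (0.01087 - 0)²/300 = 0.0000003937 W
  P_total = P_R1 + P_R2 + P_R3 = 0.2617 W

Final answers:
1. V_1 = 0.01087 V
2. I_R1 = 0.0109 A
3. P_R3 = 3.937e-07 W
4. P_total = 0.2617 W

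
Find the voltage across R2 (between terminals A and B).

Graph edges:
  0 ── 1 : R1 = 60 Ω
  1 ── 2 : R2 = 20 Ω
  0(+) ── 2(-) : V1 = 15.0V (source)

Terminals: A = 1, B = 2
R1 and R2 are in series across V1 (node 0 → node 1 → node 2), and the output A–B is taken across R2, so this is a voltage divider.
Series current: I = V1/(R1 + R2) = 15/(60 + 20) = 15/80 = 0.1875 A
V_R2 = I × R2 = V1 × R2/(R1 + R2) = 15 × 20/80 = 3.75 V

Final answer: 3.75 V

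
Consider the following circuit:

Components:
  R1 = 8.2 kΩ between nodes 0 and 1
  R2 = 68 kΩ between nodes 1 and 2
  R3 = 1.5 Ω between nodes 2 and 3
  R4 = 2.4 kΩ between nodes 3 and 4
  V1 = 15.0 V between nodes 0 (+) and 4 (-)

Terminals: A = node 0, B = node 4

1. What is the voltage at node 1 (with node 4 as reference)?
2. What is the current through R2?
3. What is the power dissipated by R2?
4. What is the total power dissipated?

Nodal analysis, taking node 4 as the 0 V reference.
Source V1 fixes V_0 = 15 V.
KCL at each unknown node (sum of currents leaving = 0; resistances in Ω):
  Node 1: (V_1 - 15)/8200 + (V_1 - V_2)/68000 = 0
  Node 2: (V_2 - V_1)/68000 + (V_2 - V_3)/1.5 = 0
  Node 3: (V_3 - V_2)/1.5 + (V_3 - 0)/2400 = 0
Collecting terms (coefficients in siemens):
  0.0001367·V_1 - 0.00001471·V_2 = 0.001829
  0.6667·V_2 - 0.00001471·V_1 - 0.6667·V_3 = 0
  0.6671·V_3 - 0.6667·V_2 = 0
Solving these 3 simultaneous equations (Gaussian elimination) gives:
  V_1 = 13.44 V, V_2 = 0.4583 V, V_3 = 0.458 V
Part 1:
  Read off the nodal solution: V_1 = 13.44 V
Part 2:
  I_R2 = (V_1 - V_2)/R2 = (13.44 - 0.4583)/68000 = 0.0001908 A
  Magnitude: I_R2 = 0.0001908 A
Part 3:
  I_R2 = (V_1 - V_2)/R2 = (13.44 - 0.4583)/68000 = 0.0001908 A
  P_R2 = I_R2² × R2 = (0.0001908)² × 68000 = 0.002476 W
Part 4:
  Power in each resistor, P = (ΔV)²/R:
    P_R1 = (15 - 13.44)²/8200 = 0.0002986 W
    P_R2 = (13.44 - 0.4583)²/68000 = 0.002476 W
    P_R3 = (0.4583 - 0.458)²/1.5 = 0.00000005463 W
    P_R4 = (0.458 - 0)²/2400 = 0.0000874 W
  P_total = P_R1 + P_R2 + P_R3 + P_R4 = 0.002863 W

Final answers:
1. V_1 = 13.44 V
2. I_R2 = 0.0001908 A
3. P_R2 = 0.002476 W
4. P_total = 0.002863 W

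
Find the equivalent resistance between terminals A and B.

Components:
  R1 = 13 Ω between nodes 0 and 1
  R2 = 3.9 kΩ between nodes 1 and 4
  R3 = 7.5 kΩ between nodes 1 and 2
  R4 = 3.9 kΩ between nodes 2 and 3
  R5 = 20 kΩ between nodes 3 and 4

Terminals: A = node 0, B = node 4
Reduce the network between node 0 (A) and node 4 (B) by series/parallel combination:
  Rs1 = R3 + R4 (series, joined only at node 2) = 7500 + 3900 = 11400 Ω
  Rs2 = R5 + Rs1 (series, joined only at node 3) = 20000 + 11400 = 31400 Ω
  Rp1 = R2 ‖ Rs2 (parallel, both between nodes 1 and 4) = 1/(1/3900 + 1/31400) = 3469 Ω
  Rs3 = R1 + Rp1 (series, joined only at node 1) = 13 + 3469 = 3482 Ω
R_eq = 3.482 kΩ

Final answer: 3.482 kΩ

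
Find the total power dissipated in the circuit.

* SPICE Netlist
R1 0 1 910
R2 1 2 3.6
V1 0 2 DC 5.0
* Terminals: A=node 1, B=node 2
Nodal analysis, taking node 2 as the 0 V reference.
Source V1 fixes V_0 = 5 V.
KCL at each unknown node (sum of currents leaving = 0; resistances in Ω):
  Node 1: (V_1 - 5)/910 + (V_1 - 0)/3.6 = 0
Collecting terms: 0.2789 × V_1 = 0.005495  =>  V_1 = 0.0197 V
Power in each resistor, P = (ΔV)²/R:
  P_R1 = (5 - 0.0197)²/910 = 0.02726 W
  P_R2 = (0.0197 - 0)²/3.6 = 0.0001078 W
P_total = P_R1 + P_R2 = 0.02736 W

Final answer: 0.02736 W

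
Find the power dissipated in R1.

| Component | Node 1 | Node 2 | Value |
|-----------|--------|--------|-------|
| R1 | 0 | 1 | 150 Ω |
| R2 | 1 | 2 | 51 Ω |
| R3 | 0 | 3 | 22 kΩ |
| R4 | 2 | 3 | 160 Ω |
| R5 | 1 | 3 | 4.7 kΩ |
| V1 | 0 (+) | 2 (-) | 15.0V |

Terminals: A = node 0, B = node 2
Nodal analysis, taking node 2 as the 0 V reference.
Source V1 fixes V_0 = 15 V.
KCL at each unknown node (sum of currents leaving = 0; resistances in Ω):
  Node 1: (V_1 - 15)/150 + (V_1 - 0)/51 + (V_1 - V_3)/4700 = 0
  Node 3: (V_3 - 15)/22000 + (V_3 - 0)/160 + (V_3 - V_1)/4700 = 0
Collecting terms (coefficients in siemens):
  0.02649·V_1 - 0.0002128·V_3 = 0.1
  0.006508·V_3 - 0.0002128·V_1 = 0.0006818
Determinant D = (0.02649)(0.006508) - (-0.0002128)(-0.0002128) = 0.0001723
V_1 = [(0.1)(0.006508) - (-0.0002128)(0.0006818)]/D = 3.777 V
V_3 = [(0.02649)(0.0006818) - (0.1)(-0.0002128)]/D = 0.2282 V
I_R1 = (V_0 - V_1)/R1 = (15 - 3.777)/150 = 0.07482 A
P_R1 = I_R1² × R1 = (0.07482)² × 150 = 0.8397 W

Final answer: 0.8397 W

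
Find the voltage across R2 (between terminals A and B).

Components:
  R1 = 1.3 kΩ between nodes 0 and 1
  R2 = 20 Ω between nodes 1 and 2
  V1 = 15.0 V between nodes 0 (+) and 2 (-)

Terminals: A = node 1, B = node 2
R1 and R2 are in series across V1 (node 0 → node 1 → node 2), and the output A–B is taken across R2, so this is a voltage divider.
Series current: I = V1/(R1 + R2) = 15/(1300 + 20) = 15/1320 = 0.01136 A
V_R2 = I × R2 = V1 × R2/(R1 + R2) = 15 × 20/1320 = 0.2273 V

Final answer: 0.2273 V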